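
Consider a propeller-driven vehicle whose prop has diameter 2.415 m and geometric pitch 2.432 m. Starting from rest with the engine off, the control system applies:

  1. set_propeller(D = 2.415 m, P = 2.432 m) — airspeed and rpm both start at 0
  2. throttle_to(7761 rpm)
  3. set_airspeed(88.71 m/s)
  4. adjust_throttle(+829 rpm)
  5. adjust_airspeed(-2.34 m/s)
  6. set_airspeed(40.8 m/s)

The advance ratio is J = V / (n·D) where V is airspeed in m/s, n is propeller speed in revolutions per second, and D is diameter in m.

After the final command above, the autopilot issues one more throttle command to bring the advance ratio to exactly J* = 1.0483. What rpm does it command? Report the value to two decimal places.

rpm = 966.96

set_propeller: D = 2.415 m, P = 2.432 m (p = P/D = 1.007039); state ← (V=0, rpm=0)
throttle_to(7761): rpm ← 7761
set_airspeed(88.71): V ← 88.71 m/s
adjust_throttle(+829): rpm ← 7761 +829 = 8590
adjust_airspeed(-2.34): V ← 88.71 -2.34 = 86.37 m/s
set_airspeed(40.8): V ← 40.8 m/s
final state: V = 40.8 m/s, rpm = 8590 → n = rpm/60 = 143.166667 rev/s
target J* = 1.0483; solve J* = V/(n·D) for n: n = V/(J*·D) = 40.8/(1.0483 × 2.415) = 16.116007 rev/s
rpm = 60·n = 966.960409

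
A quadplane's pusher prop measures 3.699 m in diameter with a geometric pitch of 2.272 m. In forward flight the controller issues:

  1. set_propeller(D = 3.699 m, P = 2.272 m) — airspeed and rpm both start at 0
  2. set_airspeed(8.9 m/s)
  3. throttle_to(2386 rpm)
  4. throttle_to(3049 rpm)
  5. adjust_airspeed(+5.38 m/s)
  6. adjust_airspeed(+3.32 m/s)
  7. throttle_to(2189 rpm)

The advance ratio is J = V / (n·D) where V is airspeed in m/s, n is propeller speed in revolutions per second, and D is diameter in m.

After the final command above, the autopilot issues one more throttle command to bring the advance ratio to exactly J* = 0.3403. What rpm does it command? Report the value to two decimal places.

rpm = 838.91

set_propeller: D = 3.699 m, P = 2.272 m (p = P/D = 0.614220); state ← (V=0, rpm=0)
set_airspeed(8.9): V ← 8.9 m/s
throttle_to(2386): rpm ← 2386
throttle_to(3049): rpm ← 3049
adjust_airspeed(+5.38): V ← 8.9 +5.38 = 14.28 m/s
adjust_airspeed(+3.32): V ← 14.28 +3.32 = 17.6 m/s
throttle_to(2189): rpm ← 2189
final state: V = 17.6 m/s, rpm = 2189 → n = rpm/60 = 36.483333 rev/s
target J* = 0.3403; solve J* = V/(n·D) for n: n = V/(J*·D) = 17.6/(0.3403 × 3.699) = 13.981906 rev/s
rpm = 60·n = 838.914378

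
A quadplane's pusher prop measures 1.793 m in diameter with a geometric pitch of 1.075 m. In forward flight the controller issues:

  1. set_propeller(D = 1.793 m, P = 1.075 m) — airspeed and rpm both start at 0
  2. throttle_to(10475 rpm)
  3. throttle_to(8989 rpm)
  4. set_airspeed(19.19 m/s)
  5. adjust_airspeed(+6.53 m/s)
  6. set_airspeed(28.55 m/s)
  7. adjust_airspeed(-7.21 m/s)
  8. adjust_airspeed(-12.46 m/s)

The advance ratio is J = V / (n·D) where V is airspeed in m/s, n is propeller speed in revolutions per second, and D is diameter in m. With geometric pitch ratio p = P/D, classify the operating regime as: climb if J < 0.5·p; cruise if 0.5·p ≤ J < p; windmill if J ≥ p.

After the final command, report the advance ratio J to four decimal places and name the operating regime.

J = 0.0331, regime = climb

set_propeller: D = 1.793 m, P = 1.075 m (p = P/D = 0.599554); state ← (V=0, rpm=0)
throttle_to(10475): rpm ← 10475
throttle_to(8989): rpm ← 8989
set_airspeed(19.19): V ← 19.19 m/s
adjust_airspeed(+6.53): V ← 19.19 +6.53 = 25.72 m/s
set_airspeed(28.55): V ← 28.55 m/s
adjust_airspeed(-7.21): V ← 28.55 -7.21 = 21.34 m/s
adjust_airspeed(-12.46): V ← 21.34 -12.46 = 8.88 m/s
final state: V = 8.88 m/s, rpm = 8989 → n = rpm/60 = 149.816667 rev/s
J = V / (n·D) = 8.88 / (149.816667 × 1.793) = 0.033058
regime bands: climb J<0.2998 | cruise [0.2998, 0.5996) | windmill J≥0.5996
J = 0.0331 → climb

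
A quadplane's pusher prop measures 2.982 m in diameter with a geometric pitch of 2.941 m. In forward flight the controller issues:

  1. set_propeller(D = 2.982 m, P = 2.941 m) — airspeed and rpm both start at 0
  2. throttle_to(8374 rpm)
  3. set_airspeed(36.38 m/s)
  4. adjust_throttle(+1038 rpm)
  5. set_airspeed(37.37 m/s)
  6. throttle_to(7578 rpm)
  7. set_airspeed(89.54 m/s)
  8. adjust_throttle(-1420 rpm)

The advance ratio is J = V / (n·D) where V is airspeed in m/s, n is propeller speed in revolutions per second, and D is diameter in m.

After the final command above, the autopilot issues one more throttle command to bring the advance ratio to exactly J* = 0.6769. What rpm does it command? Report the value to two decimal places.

rpm = 2661.56

set_propeller: D = 2.982 m, P = 2.941 m (p = P/D = 0.986251); state ← (V=0, rpm=0)
throttle_to(8374): rpm ← 8374
set_airspeed(36.38): V ← 36.38 m/s
adjust_throttle(+1038): rpm ← 8374 +1038 = 9412
set_airspeed(37.37): V ← 37.37 m/s
throttle_to(7578): rpm ← 7578
set_airspeed(89.54): V ← 89.54 m/s
adjust_throttle(-1420): rpm ← 7578 -1420 = 6158
final state: V = 89.54 m/s, rpm = 6158 → n = rpm/60 = 102.633333 rev/s
target J* = 0.6769; solve J* = V/(n·D) for n: n = V/(J*·D) = 89.54/(0.6769 × 2.982) = 44.359326 rev/s
rpm = 60·n = 2661.559548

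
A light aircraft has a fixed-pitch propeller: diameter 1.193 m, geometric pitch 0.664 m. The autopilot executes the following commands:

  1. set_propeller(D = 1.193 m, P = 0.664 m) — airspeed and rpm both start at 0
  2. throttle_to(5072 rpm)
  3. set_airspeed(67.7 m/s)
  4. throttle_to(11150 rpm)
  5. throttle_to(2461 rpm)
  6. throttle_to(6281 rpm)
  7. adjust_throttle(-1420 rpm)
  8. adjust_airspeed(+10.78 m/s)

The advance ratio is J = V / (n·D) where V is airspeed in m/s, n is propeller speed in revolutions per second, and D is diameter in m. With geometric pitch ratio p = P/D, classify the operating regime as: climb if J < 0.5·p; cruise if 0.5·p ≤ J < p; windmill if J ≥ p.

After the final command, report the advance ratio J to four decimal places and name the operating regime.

set_propeller: D = 1.193 m, P = 0.664 m (p = P/D = 0.556580); state ← (V=0, rpm=0)
throttle_to(5072): rpm ← 5072
set_airspeed(67.7): V ← 67.7 m/s
throttle_to(11150): rpm ← 11150
throttle_to(2461): rpm ← 2461
throttle_to(6281): rpm ← 6281
adjust_throttle(-1420): rpm ← 6281 -1420 = 4861
adjust_airspeed(+10.78): V ← 67.7 +10.78 = 78.48 m/s
final state: V = 78.48 m/s, rpm = 4861 → n = rpm/60 = 81.016667 rev/s
J = V / (n·D) = 78.48 / (81.016667 × 1.193) = 0.811978
regime bands: climb J<0.2783 | cruise [0.2783, 0.5566) | windmill J≥0.5566
J = 0.8120 → windmill

J = 0.8120, regime = windmill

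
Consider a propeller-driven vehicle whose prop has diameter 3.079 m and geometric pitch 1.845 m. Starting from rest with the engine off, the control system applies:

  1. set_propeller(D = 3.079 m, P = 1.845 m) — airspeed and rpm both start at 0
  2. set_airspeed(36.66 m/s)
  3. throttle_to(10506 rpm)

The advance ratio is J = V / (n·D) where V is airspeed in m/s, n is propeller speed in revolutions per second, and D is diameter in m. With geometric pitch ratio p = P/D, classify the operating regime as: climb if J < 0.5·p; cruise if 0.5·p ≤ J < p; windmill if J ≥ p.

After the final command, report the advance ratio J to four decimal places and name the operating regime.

set_propeller: D = 3.079 m, P = 1.845 m (p = P/D = 0.599221); state ← (V=0, rpm=0)
set_airspeed(36.66): V ← 36.66 m/s
throttle_to(10506): rpm ← 10506
final state: V = 36.66 m/s, rpm = 10506 → n = rpm/60 = 175.100000 rev/s
J = V / (n·D) = 36.66 / (175.100000 × 3.079) = 0.067998
regime bands: climb J<0.2996 | cruise [0.2996, 0.5992) | windmill J≥0.5992
J = 0.0680 → climb

J = 0.0680, regime = climb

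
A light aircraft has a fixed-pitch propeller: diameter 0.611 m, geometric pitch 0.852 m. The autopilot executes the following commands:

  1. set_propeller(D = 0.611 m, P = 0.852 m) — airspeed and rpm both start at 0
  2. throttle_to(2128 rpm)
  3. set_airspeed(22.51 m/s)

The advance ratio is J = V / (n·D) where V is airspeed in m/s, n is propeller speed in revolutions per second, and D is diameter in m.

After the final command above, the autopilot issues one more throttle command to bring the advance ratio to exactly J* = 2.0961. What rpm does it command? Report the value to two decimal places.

set_propeller: D = 0.611 m, P = 0.852 m (p = P/D = 1.394435); state ← (V=0, rpm=0)
throttle_to(2128): rpm ← 2128
set_airspeed(22.51): V ← 22.51 m/s
final state: V = 22.51 m/s, rpm = 2128 → n = rpm/60 = 35.466667 rev/s
target J* = 2.0961; solve J* = V/(n·D) for n: n = V/(J*·D) = 22.51/(2.0961 × 0.611) = 17.576091 rev/s
rpm = 60·n = 1054.565446

rpm = 1054.57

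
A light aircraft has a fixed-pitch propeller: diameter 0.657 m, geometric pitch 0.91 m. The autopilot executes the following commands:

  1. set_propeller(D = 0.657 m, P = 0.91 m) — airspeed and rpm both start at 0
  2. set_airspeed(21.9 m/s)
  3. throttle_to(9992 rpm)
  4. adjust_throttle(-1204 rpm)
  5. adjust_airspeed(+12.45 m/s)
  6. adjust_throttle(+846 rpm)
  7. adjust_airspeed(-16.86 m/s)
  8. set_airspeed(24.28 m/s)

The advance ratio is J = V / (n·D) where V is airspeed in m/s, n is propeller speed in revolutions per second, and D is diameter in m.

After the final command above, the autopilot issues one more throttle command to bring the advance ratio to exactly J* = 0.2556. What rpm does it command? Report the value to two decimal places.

rpm = 8675.08

set_propeller: D = 0.657 m, P = 0.91 m (p = P/D = 1.385084); state ← (V=0, rpm=0)
set_airspeed(21.9): V ← 21.9 m/s
throttle_to(9992): rpm ← 9992
adjust_throttle(-1204): rpm ← 9992 -1204 = 8788
adjust_airspeed(+12.45): V ← 21.9 +12.45 = 34.35 m/s
adjust_throttle(+846): rpm ← 8788 +846 = 9634
adjust_airspeed(-16.86): V ← 34.35 -16.86 = 17.49 m/s
set_airspeed(24.28): V ← 24.28 m/s
final state: V = 24.28 m/s, rpm = 9634 → n = rpm/60 = 160.566667 rev/s
target J* = 0.2556; solve J* = V/(n·D) for n: n = V/(J*·D) = 24.28/(0.2556 × 0.657) = 144.584742 rev/s
rpm = 60·n = 8675.084500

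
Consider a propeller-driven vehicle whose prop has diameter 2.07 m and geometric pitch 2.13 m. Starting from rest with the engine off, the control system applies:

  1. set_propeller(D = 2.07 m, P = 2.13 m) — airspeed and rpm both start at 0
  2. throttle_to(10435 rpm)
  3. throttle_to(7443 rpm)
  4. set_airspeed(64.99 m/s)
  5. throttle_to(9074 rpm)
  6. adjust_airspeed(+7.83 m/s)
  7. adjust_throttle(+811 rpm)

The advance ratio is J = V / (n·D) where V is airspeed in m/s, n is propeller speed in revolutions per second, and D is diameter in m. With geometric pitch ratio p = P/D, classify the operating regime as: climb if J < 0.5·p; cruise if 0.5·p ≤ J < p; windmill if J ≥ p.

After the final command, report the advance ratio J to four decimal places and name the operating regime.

J = 0.2135, regime = climb

set_propeller: D = 2.07 m, P = 2.13 m (p = P/D = 1.028986); state ← (V=0, rpm=0)
throttle_to(10435): rpm ← 10435
throttle_to(7443): rpm ← 7443
set_airspeed(64.99): V ← 64.99 m/s
throttle_to(9074): rpm ← 9074
adjust_airspeed(+7.83): V ← 64.99 +7.83 = 72.82 m/s
adjust_throttle(+811): rpm ← 9074 +811 = 9885
final state: V = 72.82 m/s, rpm = 9885 → n = rpm/60 = 164.750000 rev/s
J = V / (n·D) = 72.82 / (164.750000 × 2.07) = 0.213528
regime bands: climb J<0.5145 | cruise [0.5145, 1.0290) | windmill J≥1.0290
J = 0.2135 → climb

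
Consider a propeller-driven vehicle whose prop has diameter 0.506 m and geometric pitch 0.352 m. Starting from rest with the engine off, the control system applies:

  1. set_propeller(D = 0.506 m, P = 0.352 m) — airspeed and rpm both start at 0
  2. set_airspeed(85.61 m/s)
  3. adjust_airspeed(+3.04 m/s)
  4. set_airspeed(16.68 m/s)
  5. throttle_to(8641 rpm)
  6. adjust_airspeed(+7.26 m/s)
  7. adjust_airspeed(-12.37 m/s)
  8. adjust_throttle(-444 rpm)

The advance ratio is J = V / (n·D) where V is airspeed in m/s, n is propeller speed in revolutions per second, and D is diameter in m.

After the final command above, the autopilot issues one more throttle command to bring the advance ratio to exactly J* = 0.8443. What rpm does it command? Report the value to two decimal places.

rpm = 1624.94

set_propeller: D = 0.506 m, P = 0.352 m (p = P/D = 0.695652); state ← (V=0, rpm=0)
set_airspeed(85.61): V ← 85.61 m/s
adjust_airspeed(+3.04): V ← 85.61 +3.04 = 88.65 m/s
set_airspeed(16.68): V ← 16.68 m/s
throttle_to(8641): rpm ← 8641
adjust_airspeed(+7.26): V ← 16.68 +7.26 = 23.94 m/s
adjust_airspeed(-12.37): V ← 23.94 -12.37 = 11.57 m/s
adjust_throttle(-444): rpm ← 8641 -444 = 8197
final state: V = 11.57 m/s, rpm = 8197 → n = rpm/60 = 136.616667 rev/s
target J* = 0.8443; solve J* = V/(n·D) for n: n = V/(J*·D) = 11.57/(0.8443 × 0.506) = 27.082332 rev/s
rpm = 60·n = 1624.939902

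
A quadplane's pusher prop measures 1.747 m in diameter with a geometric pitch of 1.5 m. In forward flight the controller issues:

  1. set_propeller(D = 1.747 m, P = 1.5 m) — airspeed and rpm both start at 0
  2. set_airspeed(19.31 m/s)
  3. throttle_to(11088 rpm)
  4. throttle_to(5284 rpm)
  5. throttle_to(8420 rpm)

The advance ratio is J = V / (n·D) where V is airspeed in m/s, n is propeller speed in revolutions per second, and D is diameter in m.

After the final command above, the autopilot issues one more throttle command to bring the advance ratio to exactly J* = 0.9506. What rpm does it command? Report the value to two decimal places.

rpm = 697.66

set_propeller: D = 1.747 m, P = 1.5 m (p = P/D = 0.858615); state ← (V=0, rpm=0)
set_airspeed(19.31): V ← 19.31 m/s
throttle_to(11088): rpm ← 11088
throttle_to(5284): rpm ← 5284
throttle_to(8420): rpm ← 8420
final state: V = 19.31 m/s, rpm = 8420 → n = rpm/60 = 140.333333 rev/s
target J* = 0.9506; solve J* = V/(n·D) for n: n = V/(J*·D) = 19.31/(0.9506 × 1.747) = 11.627640 rev/s
rpm = 60·n = 697.658370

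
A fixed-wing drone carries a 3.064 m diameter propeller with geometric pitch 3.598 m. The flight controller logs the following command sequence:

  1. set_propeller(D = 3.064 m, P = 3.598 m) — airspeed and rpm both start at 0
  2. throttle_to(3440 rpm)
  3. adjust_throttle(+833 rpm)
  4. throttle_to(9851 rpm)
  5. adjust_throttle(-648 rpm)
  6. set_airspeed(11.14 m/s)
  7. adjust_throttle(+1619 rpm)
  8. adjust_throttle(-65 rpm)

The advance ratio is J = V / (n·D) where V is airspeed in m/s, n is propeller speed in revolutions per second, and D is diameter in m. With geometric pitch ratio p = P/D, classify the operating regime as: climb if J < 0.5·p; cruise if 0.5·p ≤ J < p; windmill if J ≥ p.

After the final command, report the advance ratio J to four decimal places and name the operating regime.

J = 0.0203, regime = climb

set_propeller: D = 3.064 m, P = 3.598 m (p = P/D = 1.174282); state ← (V=0, rpm=0)
throttle_to(3440): rpm ← 3440
adjust_throttle(+833): rpm ← 3440 +833 = 4273
throttle_to(9851): rpm ← 9851
adjust_throttle(-648): rpm ← 9851 -648 = 9203
set_airspeed(11.14): V ← 11.14 m/s
adjust_throttle(+1619): rpm ← 9203 +1619 = 10822
adjust_throttle(-65): rpm ← 10822 -65 = 10757
final state: V = 11.14 m/s, rpm = 10757 → n = rpm/60 = 179.283333 rev/s
J = V / (n·D) = 11.14 / (179.283333 × 3.064) = 0.020279
regime bands: climb J<0.5871 | cruise [0.5871, 1.1743) | windmill J≥1.1743
J = 0.0203 → climb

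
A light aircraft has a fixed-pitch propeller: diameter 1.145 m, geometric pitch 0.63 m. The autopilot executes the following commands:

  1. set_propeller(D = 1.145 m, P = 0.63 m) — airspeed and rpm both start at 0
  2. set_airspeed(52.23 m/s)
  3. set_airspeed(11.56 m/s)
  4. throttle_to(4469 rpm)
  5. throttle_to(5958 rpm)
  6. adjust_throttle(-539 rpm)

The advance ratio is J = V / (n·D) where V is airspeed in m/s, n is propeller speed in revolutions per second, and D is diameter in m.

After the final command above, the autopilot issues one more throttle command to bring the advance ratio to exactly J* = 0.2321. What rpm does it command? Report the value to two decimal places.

rpm = 2609.93

set_propeller: D = 1.145 m, P = 0.63 m (p = P/D = 0.550218); state ← (V=0, rpm=0)
set_airspeed(52.23): V ← 52.23 m/s
set_airspeed(11.56): V ← 11.56 m/s
throttle_to(4469): rpm ← 4469
throttle_to(5958): rpm ← 5958
adjust_throttle(-539): rpm ← 5958 -539 = 5419
final state: V = 11.56 m/s, rpm = 5419 → n = rpm/60 = 90.316667 rev/s
target J* = 0.2321; solve J* = V/(n·D) for n: n = V/(J*·D) = 11.56/(0.2321 × 1.145) = 43.498793 rev/s
rpm = 60·n = 2609.927584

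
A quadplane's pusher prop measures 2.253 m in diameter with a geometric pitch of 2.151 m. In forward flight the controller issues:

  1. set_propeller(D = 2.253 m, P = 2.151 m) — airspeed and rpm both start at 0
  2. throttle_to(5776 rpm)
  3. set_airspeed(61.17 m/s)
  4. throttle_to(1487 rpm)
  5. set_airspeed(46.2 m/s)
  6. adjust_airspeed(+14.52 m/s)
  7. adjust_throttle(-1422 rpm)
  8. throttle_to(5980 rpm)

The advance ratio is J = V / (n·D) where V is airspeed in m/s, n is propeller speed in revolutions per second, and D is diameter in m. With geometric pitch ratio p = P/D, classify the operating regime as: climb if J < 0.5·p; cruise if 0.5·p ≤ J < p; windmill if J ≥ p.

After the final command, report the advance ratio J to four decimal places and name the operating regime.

J = 0.2704, regime = climb

set_propeller: D = 2.253 m, P = 2.151 m (p = P/D = 0.954727); state ← (V=0, rpm=0)
throttle_to(5776): rpm ← 5776
set_airspeed(61.17): V ← 61.17 m/s
throttle_to(1487): rpm ← 1487
set_airspeed(46.2): V ← 46.2 m/s
adjust_airspeed(+14.52): V ← 46.2 +14.52 = 60.72 m/s
adjust_throttle(-1422): rpm ← 1487 -1422 = 65
throttle_to(5980): rpm ← 5980
final state: V = 60.72 m/s, rpm = 5980 → n = rpm/60 = 99.666667 rev/s
J = V / (n·D) = 60.72 / (99.666667 × 2.253) = 0.270409
regime bands: climb J<0.4774 | cruise [0.4774, 0.9547) | windmill J≥0.9547
J = 0.2704 → climb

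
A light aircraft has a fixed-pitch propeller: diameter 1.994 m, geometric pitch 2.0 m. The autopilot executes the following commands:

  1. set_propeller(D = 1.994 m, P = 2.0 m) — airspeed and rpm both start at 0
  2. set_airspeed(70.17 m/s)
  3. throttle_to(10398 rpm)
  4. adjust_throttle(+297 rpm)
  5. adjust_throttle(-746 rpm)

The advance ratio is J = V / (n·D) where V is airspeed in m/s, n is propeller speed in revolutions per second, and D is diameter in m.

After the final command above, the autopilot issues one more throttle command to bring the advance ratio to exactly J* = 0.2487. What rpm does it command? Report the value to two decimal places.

rpm = 8489.88

set_propeller: D = 1.994 m, P = 2.0 m (p = P/D = 1.003009); state ← (V=0, rpm=0)
set_airspeed(70.17): V ← 70.17 m/s
throttle_to(10398): rpm ← 10398
adjust_throttle(+297): rpm ← 10398 +297 = 10695
adjust_throttle(-746): rpm ← 10695 -746 = 9949
final state: V = 70.17 m/s, rpm = 9949 → n = rpm/60 = 165.816667 rev/s
target J* = 0.2487; solve J* = V/(n·D) for n: n = V/(J*·D) = 70.17/(0.2487 × 1.994) = 141.498077 rev/s
rpm = 60·n = 8489.884612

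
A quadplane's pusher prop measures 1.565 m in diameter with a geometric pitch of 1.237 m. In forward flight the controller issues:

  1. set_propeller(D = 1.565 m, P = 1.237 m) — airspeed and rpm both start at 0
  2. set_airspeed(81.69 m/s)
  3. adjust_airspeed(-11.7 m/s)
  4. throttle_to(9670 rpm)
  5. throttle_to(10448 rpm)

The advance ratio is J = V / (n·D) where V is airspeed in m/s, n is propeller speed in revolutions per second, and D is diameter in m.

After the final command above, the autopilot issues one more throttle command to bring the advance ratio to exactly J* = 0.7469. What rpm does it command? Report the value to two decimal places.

rpm = 3592.61

set_propeller: D = 1.565 m, P = 1.237 m (p = P/D = 0.790415); state ← (V=0, rpm=0)
set_airspeed(81.69): V ← 81.69 m/s
adjust_airspeed(-11.7): V ← 81.69 -11.7 = 69.99 m/s
throttle_to(9670): rpm ← 9670
throttle_to(10448): rpm ← 10448
final state: V = 69.99 m/s, rpm = 10448 → n = rpm/60 = 174.133333 rev/s
target J* = 0.7469; solve J* = V/(n·D) for n: n = V/(J*·D) = 69.99/(0.7469 × 1.565) = 59.876884 rev/s
rpm = 60·n = 3592.613046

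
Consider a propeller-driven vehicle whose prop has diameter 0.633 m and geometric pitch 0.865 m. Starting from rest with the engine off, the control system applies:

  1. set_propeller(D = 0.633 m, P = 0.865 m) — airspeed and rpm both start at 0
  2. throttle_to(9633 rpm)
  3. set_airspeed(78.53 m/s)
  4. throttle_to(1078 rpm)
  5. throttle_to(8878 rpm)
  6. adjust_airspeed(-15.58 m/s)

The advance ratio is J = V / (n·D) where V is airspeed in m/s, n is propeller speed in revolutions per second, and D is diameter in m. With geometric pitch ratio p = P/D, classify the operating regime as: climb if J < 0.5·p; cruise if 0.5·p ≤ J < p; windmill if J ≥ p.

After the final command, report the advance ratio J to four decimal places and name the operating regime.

J = 0.6721, regime = climb

set_propeller: D = 0.633 m, P = 0.865 m (p = P/D = 1.366509); state ← (V=0, rpm=0)
throttle_to(9633): rpm ← 9633
set_airspeed(78.53): V ← 78.53 m/s
throttle_to(1078): rpm ← 1078
throttle_to(8878): rpm ← 8878
adjust_airspeed(-15.58): V ← 78.53 -15.58 = 62.95 m/s
final state: V = 62.95 m/s, rpm = 8878 → n = rpm/60 = 147.966667 rev/s
J = V / (n·D) = 62.95 / (147.966667 × 0.633) = 0.672091
regime bands: climb J<0.6833 | cruise [0.6833, 1.3665) | windmill J≥1.3665
J = 0.6721 → climb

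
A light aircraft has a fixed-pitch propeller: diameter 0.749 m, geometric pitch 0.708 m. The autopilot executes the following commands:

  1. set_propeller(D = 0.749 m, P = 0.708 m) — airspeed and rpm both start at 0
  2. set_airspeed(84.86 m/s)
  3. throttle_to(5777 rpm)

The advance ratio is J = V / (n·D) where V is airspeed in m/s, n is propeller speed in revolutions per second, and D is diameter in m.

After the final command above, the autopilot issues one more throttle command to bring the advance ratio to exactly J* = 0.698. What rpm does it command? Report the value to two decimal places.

set_propeller: D = 0.749 m, P = 0.708 m (p = P/D = 0.945260); state ← (V=0, rpm=0)
set_airspeed(84.86): V ← 84.86 m/s
throttle_to(5777): rpm ← 5777
final state: V = 84.86 m/s, rpm = 5777 → n = rpm/60 = 96.283333 rev/s
target J* = 0.698; solve J* = V/(n·D) for n: n = V/(J*·D) = 84.86/(0.698 × 0.749) = 162.317665 rev/s
rpm = 60·n = 9739.059912

rpm = 9739.06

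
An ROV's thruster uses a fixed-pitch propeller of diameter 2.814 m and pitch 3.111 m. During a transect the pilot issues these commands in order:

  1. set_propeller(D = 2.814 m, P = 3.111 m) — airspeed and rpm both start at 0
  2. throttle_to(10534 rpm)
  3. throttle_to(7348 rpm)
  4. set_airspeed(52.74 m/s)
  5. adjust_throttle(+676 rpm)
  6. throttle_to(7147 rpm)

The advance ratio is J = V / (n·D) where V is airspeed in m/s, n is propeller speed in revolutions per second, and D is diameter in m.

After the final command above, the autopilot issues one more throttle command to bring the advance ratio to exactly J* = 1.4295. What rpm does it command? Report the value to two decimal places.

rpm = 786.65

set_propeller: D = 2.814 m, P = 3.111 m (p = P/D = 1.105544); state ← (V=0, rpm=0)
throttle_to(10534): rpm ← 10534
throttle_to(7348): rpm ← 7348
set_airspeed(52.74): V ← 52.74 m/s
adjust_throttle(+676): rpm ← 7348 +676 = 8024
throttle_to(7147): rpm ← 7147
final state: V = 52.74 m/s, rpm = 7147 → n = rpm/60 = 119.116667 rev/s
target J* = 1.4295; solve J* = V/(n·D) for n: n = V/(J*·D) = 52.74/(1.4295 × 2.814) = 13.110881 rev/s
rpm = 60·n = 786.652855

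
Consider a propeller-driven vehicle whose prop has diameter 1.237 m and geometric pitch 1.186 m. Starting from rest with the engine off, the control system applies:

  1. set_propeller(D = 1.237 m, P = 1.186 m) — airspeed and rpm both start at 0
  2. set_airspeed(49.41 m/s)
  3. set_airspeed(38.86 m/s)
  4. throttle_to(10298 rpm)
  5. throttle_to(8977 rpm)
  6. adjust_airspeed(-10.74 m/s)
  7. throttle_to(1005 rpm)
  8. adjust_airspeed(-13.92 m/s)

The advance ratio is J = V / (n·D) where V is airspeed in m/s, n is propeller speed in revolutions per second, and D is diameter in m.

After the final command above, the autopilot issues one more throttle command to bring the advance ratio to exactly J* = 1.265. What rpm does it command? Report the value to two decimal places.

rpm = 544.48

set_propeller: D = 1.237 m, P = 1.186 m (p = P/D = 0.958771); state ← (V=0, rpm=0)
set_airspeed(49.41): V ← 49.41 m/s
set_airspeed(38.86): V ← 38.86 m/s
throttle_to(10298): rpm ← 10298
throttle_to(8977): rpm ← 8977
adjust_airspeed(-10.74): V ← 38.86 -10.74 = 28.12 m/s
throttle_to(1005): rpm ← 1005
adjust_airspeed(-13.92): V ← 28.12 -13.92 = 14.2 m/s
final state: V = 14.2 m/s, rpm = 1005 → n = rpm/60 = 16.750000 rev/s
target J* = 1.265; solve J* = V/(n·D) for n: n = V/(J*·D) = 14.2/(1.265 × 1.237) = 9.074613 rev/s
rpm = 60·n = 544.476788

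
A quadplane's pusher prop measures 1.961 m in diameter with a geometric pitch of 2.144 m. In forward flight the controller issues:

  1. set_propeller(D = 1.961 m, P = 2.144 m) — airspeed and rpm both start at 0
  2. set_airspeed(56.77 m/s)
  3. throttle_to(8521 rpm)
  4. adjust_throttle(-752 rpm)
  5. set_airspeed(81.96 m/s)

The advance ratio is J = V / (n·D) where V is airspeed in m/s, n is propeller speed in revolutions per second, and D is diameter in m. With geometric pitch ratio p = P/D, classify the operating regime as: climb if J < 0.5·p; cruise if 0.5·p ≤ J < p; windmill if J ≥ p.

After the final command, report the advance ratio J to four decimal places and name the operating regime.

J = 0.3228, regime = climb

set_propeller: D = 1.961 m, P = 2.144 m (p = P/D = 1.093320); state ← (V=0, rpm=0)
set_airspeed(56.77): V ← 56.77 m/s
throttle_to(8521): rpm ← 8521
adjust_throttle(-752): rpm ← 8521 -752 = 7769
set_airspeed(81.96): V ← 81.96 m/s
final state: V = 81.96 m/s, rpm = 7769 → n = rpm/60 = 129.483333 rev/s
J = V / (n·D) = 81.96 / (129.483333 × 1.961) = 0.322783
regime bands: climb J<0.5467 | cruise [0.5467, 1.0933) | windmill J≥1.0933
J = 0.3228 → climb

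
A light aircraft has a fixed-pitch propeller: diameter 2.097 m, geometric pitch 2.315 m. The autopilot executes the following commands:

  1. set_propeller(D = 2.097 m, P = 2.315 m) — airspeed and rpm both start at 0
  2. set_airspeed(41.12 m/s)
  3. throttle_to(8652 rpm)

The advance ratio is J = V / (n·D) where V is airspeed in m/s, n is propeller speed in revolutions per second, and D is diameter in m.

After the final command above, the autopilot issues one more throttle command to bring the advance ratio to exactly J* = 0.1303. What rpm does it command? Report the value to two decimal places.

set_propeller: D = 2.097 m, P = 2.315 m (p = P/D = 1.103958); state ← (V=0, rpm=0)
set_airspeed(41.12): V ← 41.12 m/s
throttle_to(8652): rpm ← 8652
final state: V = 41.12 m/s, rpm = 8652 → n = rpm/60 = 144.200000 rev/s
target J* = 0.1303; solve J* = V/(n·D) for n: n = V/(J*·D) = 41.12/(0.1303 × 2.097) = 150.490907 rev/s
rpm = 60·n = 9029.454423

rpm = 9029.45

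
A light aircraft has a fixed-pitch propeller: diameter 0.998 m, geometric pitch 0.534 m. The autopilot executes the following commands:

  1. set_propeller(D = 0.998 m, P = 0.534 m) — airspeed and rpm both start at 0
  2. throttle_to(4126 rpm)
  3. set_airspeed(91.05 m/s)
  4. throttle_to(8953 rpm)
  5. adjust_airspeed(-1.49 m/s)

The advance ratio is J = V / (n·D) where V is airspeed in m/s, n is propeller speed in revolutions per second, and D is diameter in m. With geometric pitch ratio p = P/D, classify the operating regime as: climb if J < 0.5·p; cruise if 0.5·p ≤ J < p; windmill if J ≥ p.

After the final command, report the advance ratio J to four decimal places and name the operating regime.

J = 0.6014, regime = windmill

set_propeller: D = 0.998 m, P = 0.534 m (p = P/D = 0.535070); state ← (V=0, rpm=0)
throttle_to(4126): rpm ← 4126
set_airspeed(91.05): V ← 91.05 m/s
throttle_to(8953): rpm ← 8953
adjust_airspeed(-1.49): V ← 91.05 -1.49 = 89.56 m/s
final state: V = 89.56 m/s, rpm = 8953 → n = rpm/60 = 149.216667 rev/s
J = V / (n·D) = 89.56 / (149.216667 × 0.998) = 0.601404
regime bands: climb J<0.2675 | cruise [0.2675, 0.5351) | windmill J≥0.5351
J = 0.6014 → windmill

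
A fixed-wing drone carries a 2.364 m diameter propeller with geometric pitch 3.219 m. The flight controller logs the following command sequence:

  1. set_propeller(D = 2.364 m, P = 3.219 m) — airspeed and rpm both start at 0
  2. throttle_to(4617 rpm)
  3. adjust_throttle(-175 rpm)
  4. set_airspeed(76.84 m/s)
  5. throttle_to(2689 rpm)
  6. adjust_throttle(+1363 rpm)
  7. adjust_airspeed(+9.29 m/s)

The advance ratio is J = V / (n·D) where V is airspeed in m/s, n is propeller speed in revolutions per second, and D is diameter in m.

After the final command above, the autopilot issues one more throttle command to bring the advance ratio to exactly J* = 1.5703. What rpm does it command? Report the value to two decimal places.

set_propeller: D = 2.364 m, P = 3.219 m (p = P/D = 1.361675); state ← (V=0, rpm=0)
throttle_to(4617): rpm ← 4617
adjust_throttle(-175): rpm ← 4617 -175 = 4442
set_airspeed(76.84): V ← 76.84 m/s
throttle_to(2689): rpm ← 2689
adjust_throttle(+1363): rpm ← 2689 +1363 = 4052
adjust_airspeed(+9.29): V ← 76.84 +9.29 = 86.13 m/s
final state: V = 86.13 m/s, rpm = 4052 → n = rpm/60 = 67.533333 rev/s
target J* = 1.5703; solve J* = V/(n·D) for n: n = V/(J*·D) = 86.13/(1.5703 × 2.364) = 23.201942 rev/s
rpm = 60·n = 1392.116544

rpm = 1392.12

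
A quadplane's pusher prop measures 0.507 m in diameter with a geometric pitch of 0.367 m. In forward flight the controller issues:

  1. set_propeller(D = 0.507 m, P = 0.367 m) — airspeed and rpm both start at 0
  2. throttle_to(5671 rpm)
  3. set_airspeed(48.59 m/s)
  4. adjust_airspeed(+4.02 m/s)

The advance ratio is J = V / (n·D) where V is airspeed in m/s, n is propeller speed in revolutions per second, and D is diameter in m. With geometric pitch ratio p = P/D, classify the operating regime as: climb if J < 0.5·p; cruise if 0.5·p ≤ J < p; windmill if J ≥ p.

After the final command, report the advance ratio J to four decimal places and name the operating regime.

J = 1.0979, regime = windmill

set_propeller: D = 0.507 m, P = 0.367 m (p = P/D = 0.723866); state ← (V=0, rpm=0)
throttle_to(5671): rpm ← 5671
set_airspeed(48.59): V ← 48.59 m/s
adjust_airspeed(+4.02): V ← 48.59 +4.02 = 52.61 m/s
final state: V = 52.61 m/s, rpm = 5671 → n = rpm/60 = 94.516667 rev/s
J = V / (n·D) = 52.61 / (94.516667 × 0.507) = 1.097873
regime bands: climb J<0.3619 | cruise [0.3619, 0.7239) | windmill J≥0.7239
J = 1.0979 → windmill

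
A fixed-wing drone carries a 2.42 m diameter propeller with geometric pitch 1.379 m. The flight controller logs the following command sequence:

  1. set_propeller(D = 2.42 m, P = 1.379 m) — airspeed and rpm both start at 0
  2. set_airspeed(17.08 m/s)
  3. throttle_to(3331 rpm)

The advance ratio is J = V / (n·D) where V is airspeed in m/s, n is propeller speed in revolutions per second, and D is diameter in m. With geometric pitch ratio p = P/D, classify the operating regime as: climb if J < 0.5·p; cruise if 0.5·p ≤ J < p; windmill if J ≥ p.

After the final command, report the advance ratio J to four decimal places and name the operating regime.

set_propeller: D = 2.42 m, P = 1.379 m (p = P/D = 0.569835); state ← (V=0, rpm=0)
set_airspeed(17.08): V ← 17.08 m/s
throttle_to(3331): rpm ← 3331
final state: V = 17.08 m/s, rpm = 3331 → n = rpm/60 = 55.516667 rev/s
J = V / (n·D) = 17.08 / (55.516667 × 2.42) = 0.127130
regime bands: climb J<0.2849 | cruise [0.2849, 0.5698) | windmill J≥0.5698
J = 0.1271 → climb

J = 0.1271, regime = climb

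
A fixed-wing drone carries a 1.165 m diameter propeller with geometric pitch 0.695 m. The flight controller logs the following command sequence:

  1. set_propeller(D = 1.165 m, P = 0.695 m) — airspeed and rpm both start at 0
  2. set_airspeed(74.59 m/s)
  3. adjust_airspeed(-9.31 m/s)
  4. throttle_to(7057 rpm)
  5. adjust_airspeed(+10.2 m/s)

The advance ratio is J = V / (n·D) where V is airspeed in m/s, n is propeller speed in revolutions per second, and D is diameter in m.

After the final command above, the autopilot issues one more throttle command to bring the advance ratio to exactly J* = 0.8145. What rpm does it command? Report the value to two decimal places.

rpm = 4772.72

set_propeller: D = 1.165 m, P = 0.695 m (p = P/D = 0.596567); state ← (V=0, rpm=0)
set_airspeed(74.59): V ← 74.59 m/s
adjust_airspeed(-9.31): V ← 74.59 -9.31 = 65.28 m/s
throttle_to(7057): rpm ← 7057
adjust_airspeed(+10.2): V ← 65.28 +10.2 = 75.48 m/s
final state: V = 75.48 m/s, rpm = 7057 → n = rpm/60 = 117.616667 rev/s
target J* = 0.8145; solve J* = V/(n·D) for n: n = V/(J*·D) = 75.48/(0.8145 × 1.165) = 79.545365 rev/s
rpm = 60·n = 4772.721884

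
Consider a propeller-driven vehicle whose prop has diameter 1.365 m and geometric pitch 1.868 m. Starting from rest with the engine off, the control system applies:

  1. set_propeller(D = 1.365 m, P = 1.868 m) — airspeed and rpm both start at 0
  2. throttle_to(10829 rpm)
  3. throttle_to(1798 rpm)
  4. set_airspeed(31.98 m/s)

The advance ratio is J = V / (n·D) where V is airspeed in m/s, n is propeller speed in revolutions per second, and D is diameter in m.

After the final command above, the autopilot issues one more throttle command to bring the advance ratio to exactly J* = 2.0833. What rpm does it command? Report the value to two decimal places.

set_propeller: D = 1.365 m, P = 1.868 m (p = P/D = 1.368498); state ← (V=0, rpm=0)
throttle_to(10829): rpm ← 10829
throttle_to(1798): rpm ← 1798
set_airspeed(31.98): V ← 31.98 m/s
final state: V = 31.98 m/s, rpm = 1798 → n = rpm/60 = 29.966667 rev/s
target J* = 2.0833; solve J* = V/(n·D) for n: n = V/(J*·D) = 31.98/(2.0833 × 1.365) = 11.245894 rev/s
rpm = 60·n = 674.753653

rpm = 674.75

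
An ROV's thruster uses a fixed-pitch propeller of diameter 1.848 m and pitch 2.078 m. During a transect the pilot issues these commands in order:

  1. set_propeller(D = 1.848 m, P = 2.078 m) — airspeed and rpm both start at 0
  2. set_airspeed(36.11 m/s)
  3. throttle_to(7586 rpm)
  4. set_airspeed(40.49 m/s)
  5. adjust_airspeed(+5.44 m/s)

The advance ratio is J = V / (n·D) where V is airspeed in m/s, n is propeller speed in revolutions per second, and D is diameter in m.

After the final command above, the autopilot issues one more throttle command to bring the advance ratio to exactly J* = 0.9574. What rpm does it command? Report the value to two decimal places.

set_propeller: D = 1.848 m, P = 2.078 m (p = P/D = 1.124459); state ← (V=0, rpm=0)
set_airspeed(36.11): V ← 36.11 m/s
throttle_to(7586): rpm ← 7586
set_airspeed(40.49): V ← 40.49 m/s
adjust_airspeed(+5.44): V ← 40.49 +5.44 = 45.93 m/s
final state: V = 45.93 m/s, rpm = 7586 → n = rpm/60 = 126.433333 rev/s
target J* = 0.9574; solve J* = V/(n·D) for n: n = V/(J*·D) = 45.93/(0.9574 × 1.848) = 25.959783 rev/s
rpm = 60·n = 1557.586971

rpm = 1557.59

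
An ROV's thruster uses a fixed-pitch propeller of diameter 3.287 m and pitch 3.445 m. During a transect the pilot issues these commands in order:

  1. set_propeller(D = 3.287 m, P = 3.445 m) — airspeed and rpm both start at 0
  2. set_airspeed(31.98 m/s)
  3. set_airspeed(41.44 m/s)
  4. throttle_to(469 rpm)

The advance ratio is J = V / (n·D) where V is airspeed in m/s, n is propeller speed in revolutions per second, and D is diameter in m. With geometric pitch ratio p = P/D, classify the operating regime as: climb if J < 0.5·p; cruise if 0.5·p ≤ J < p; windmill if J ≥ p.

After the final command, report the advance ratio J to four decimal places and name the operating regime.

J = 1.6129, regime = windmill

set_propeller: D = 3.287 m, P = 3.445 m (p = P/D = 1.048068); state ← (V=0, rpm=0)
set_airspeed(31.98): V ← 31.98 m/s
set_airspeed(41.44): V ← 41.44 m/s
throttle_to(469): rpm ← 469
final state: V = 41.44 m/s, rpm = 469 → n = rpm/60 = 7.816667 rev/s
J = V / (n·D) = 41.44 / (7.816667 × 3.287) = 1.612867
regime bands: climb J<0.5240 | cruise [0.5240, 1.0481) | windmill J≥1.0481
J = 1.6129 → windmill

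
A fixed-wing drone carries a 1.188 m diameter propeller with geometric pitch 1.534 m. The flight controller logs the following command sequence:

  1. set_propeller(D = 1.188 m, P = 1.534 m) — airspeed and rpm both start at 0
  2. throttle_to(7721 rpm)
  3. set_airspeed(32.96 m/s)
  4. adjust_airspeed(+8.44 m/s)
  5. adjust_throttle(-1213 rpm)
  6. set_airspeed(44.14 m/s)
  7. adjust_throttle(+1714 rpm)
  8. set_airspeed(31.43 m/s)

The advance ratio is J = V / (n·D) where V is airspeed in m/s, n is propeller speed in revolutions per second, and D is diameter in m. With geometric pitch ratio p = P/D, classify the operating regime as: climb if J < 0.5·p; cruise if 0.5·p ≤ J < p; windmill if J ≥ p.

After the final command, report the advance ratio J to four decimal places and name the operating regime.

set_propeller: D = 1.188 m, P = 1.534 m (p = P/D = 1.291246); state ← (V=0, rpm=0)
throttle_to(7721): rpm ← 7721
set_airspeed(32.96): V ← 32.96 m/s
adjust_airspeed(+8.44): V ← 32.96 +8.44 = 41.4 m/s
adjust_throttle(-1213): rpm ← 7721 -1213 = 6508
set_airspeed(44.14): V ← 44.14 m/s
adjust_throttle(+1714): rpm ← 6508 +1714 = 8222
set_airspeed(31.43): V ← 31.43 m/s
final state: V = 31.43 m/s, rpm = 8222 → n = rpm/60 = 137.033333 rev/s
J = V / (n·D) = 31.43 / (137.033333 × 1.188) = 0.193064
regime bands: climb J<0.6456 | cruise [0.6456, 1.2912) | windmill J≥1.2912
J = 0.1931 → climb

J = 0.1931, regime = climb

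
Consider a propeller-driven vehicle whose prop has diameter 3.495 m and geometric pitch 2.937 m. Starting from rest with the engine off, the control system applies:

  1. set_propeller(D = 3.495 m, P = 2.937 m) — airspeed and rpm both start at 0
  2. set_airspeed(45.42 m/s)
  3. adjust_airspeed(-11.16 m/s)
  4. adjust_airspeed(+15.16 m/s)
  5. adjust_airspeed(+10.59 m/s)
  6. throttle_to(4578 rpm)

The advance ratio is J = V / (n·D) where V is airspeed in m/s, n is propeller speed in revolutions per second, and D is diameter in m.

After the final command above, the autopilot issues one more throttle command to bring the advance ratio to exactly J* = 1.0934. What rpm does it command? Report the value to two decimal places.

set_propeller: D = 3.495 m, P = 2.937 m (p = P/D = 0.840343); state ← (V=0, rpm=0)
set_airspeed(45.42): V ← 45.42 m/s
adjust_airspeed(-11.16): V ← 45.42 -11.16 = 34.26 m/s
adjust_airspeed(+15.16): V ← 34.26 +15.16 = 49.42 m/s
adjust_airspeed(+10.59): V ← 49.42 +10.59 = 60.01 m/s
throttle_to(4578): rpm ← 4578
final state: V = 60.01 m/s, rpm = 4578 → n = rpm/60 = 76.300000 rev/s
target J* = 1.0934; solve J* = V/(n·D) for n: n = V/(J*·D) = 60.01/(1.0934 × 3.495) = 15.703533 rev/s
rpm = 60·n = 942.211992

rpm = 942.21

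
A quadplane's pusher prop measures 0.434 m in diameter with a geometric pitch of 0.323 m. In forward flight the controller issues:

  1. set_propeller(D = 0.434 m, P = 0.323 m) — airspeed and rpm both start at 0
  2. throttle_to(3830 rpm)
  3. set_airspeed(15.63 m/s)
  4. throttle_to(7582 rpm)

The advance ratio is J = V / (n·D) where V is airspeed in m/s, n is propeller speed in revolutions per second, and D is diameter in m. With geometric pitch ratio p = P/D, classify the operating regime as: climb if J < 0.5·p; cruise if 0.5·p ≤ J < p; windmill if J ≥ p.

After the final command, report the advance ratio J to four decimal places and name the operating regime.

J = 0.2850, regime = climb

set_propeller: D = 0.434 m, P = 0.323 m (p = P/D = 0.744240); state ← (V=0, rpm=0)
throttle_to(3830): rpm ← 3830
set_airspeed(15.63): V ← 15.63 m/s
throttle_to(7582): rpm ← 7582
final state: V = 15.63 m/s, rpm = 7582 → n = rpm/60 = 126.366667 rev/s
J = V / (n·D) = 15.63 / (126.366667 × 0.434) = 0.284995
regime bands: climb J<0.3721 | cruise [0.3721, 0.7442) | windmill J≥0.7442
J = 0.2850 → climb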